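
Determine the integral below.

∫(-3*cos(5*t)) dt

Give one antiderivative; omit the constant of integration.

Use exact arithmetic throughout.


Answer: -3*sin(5*t)/5.


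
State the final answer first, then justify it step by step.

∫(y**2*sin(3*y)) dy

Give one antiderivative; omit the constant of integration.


The answer is -y**2*cos(3*y)/3 + 2*y*sin(3*y)/9 + 2*cos(3*y)/27.
Step 1. Integrate ∫(y**2*sin(3*y)) dy by parts with u = y**2, dv = (sin(3*y)) dy, so v = -cos(3*y)/3: now -y**2*cos(3*y)/3 + ∫(2*y*cos(3*y)/3) dy.
Step 2. Integrate ∫(2*y*cos(3*y)/3) dy by parts with u = y, dv = (2*cos(3*y)/3) dy, so v = 2*sin(3*y)/9: now -y**2*cos(3*y)/3 + 2*y*sin(3*y)/9 + ∫(-2*sin(3*y)/9) dy.
Step 3. Evaluate the standard form: now -y**2*cos(3*y)/3 + 2*y*sin(3*y)/9 + 2*cos(3*y)/27.
Answer: -y**2*cos(3*y)/3 + 2*y*sin(3*y)/9 + 2*cos(3*y)/27.


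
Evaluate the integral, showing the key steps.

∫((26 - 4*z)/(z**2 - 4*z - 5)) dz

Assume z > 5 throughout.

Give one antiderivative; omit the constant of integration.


Step 1. Decompose ∫((26 - 4*z)/(z**2 - 4*z - 5)) dz by partial fractions, (26 - 4*z)/(z**2 - 4*z - 5) = -5/(z + 1) + 1/(z - 5): now ∫(1/(z - 5)) dz + ∫(-5/(z + 1)) dz.
Step 2. Evaluate the standard form [assuming z > -1]: now -5*log(z + 1) + ∫(1/(z - 5)) dz.
Step 3. Evaluate the standard form [assuming z > 5]: now log(z - 5) - 5*log(z + 1).
Answer: log(z - 5) - 5*log(z + 1).


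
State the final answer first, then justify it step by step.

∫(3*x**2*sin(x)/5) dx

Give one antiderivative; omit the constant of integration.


The answer is -3*x**2*cos(x)/5 + 6*x*sin(x)/5 + 6*cos(x)/5.
Step 1. Integrate ∫(3*x**2*sin(x)/5) dx by parts with u = x**2, dv = (3*sin(x)/5) dx, so v = -3*cos(x)/5: now -3*x**2*cos(x)/5 + ∫(6*x*cos(x)/5) dx.
Step 2. Integrate ∫(6*x*cos(x)/5) dx by parts with u = x, dv = (6*cos(x)/5) dx, so v = 6*sin(x)/5: now -3*x**2*cos(x)/5 + 6*x*sin(x)/5 + ∫(-6*sin(x)/5) dx.
Step 3. Evaluate the standard form: now -3*x**2*cos(x)/5 + 6*x*sin(x)/5 + 6*cos(x)/5.
Answer: -3*x**2*cos(x)/5 + 6*x*sin(x)/5 + 6*cos(x)/5.


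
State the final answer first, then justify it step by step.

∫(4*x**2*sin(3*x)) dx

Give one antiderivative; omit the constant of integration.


The answer is -4*x**2*cos(3*x)/3 + 8*x*sin(3*x)/9 + 8*cos(3*x)/27.
Step 1. Integrate ∫(4*x**2*sin(3*x)) dx by parts with u = x**2, dv = (4*sin(3*x)) dx, so v = -4*cos(3*x)/3: now -4*x**2*cos(3*x)/3 + ∫(8*x*cos(3*x)/3) dx.
Step 2. Integrate ∫(8*x*cos(3*x)/3) dx by parts with u = x, dv = (8*cos(3*x)/3) dx, so v = 8*sin(3*x)/9: now -4*x**2*cos(3*x)/3 + 8*x*sin(3*x)/9 + ∫(-8*sin(3*x)/9) dx.
Step 3. Evaluate the standard form: now -4*x**2*cos(3*x)/3 + 8*x*sin(3*x)/9 + 8*cos(3*x)/27.
Answer: -4*x**2*cos(3*x)/3 + 8*x*sin(3*x)/9 + 8*cos(3*x)/27.


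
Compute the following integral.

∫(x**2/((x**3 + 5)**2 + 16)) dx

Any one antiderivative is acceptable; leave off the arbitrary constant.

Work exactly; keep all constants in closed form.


Answer: atan(x**3/4 + 5/4)/12.


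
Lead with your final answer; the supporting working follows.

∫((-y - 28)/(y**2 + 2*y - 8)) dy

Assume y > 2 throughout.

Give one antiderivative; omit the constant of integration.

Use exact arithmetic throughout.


The answer is -5*log(y - 2) + 4*log(y + 4).
Step 1. Decompose ∫((-y - 28)/(y**2 + 2*y - 8)) dy by partial fractions, (-y - 28)/(y**2 + 2*y - 8) = 4/(y + 4) - 5/(y - 2): now ∫(-5/(y - 2)) dy + ∫(4/(y + 4)) dy.
Step 2. Evaluate the standard form [assuming y > 2]: now -5*log(y - 2) + ∫(4/(y + 4)) dy.
Step 3. Evaluate the standard form [assuming y > -4]: now -5*log(y - 2) + 4*log(y + 4).
Answer: -5*log(y - 2) + 4*log(y + 4).


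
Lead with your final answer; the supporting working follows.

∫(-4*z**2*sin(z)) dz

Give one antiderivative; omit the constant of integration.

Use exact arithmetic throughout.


The answer is 4*z**2*cos(z) - 8*z*sin(z) - 8*cos(z).
Step 1. Integrate ∫(-4*z**2*sin(z)) dz by parts with u = z**2, dv = (-4*sin(z)) dz, so v = 4*cos(z): now 4*z**2*cos(z) + ∫(-8*z*cos(z)) dz.
Step 2. Integrate ∫(-8*z*cos(z)) dz by parts with u = z, dv = (-8*cos(z)) dz, so v = -8*sin(z): now 4*z**2*cos(z) - 8*z*sin(z) + ∫(8*sin(z)) dz.
Step 3. Evaluate the standard form: now 4*z**2*cos(z) - 8*z*sin(z) - 8*cos(z).
Answer: 4*z**2*cos(z) - 8*z*sin(z) - 8*cos(z).


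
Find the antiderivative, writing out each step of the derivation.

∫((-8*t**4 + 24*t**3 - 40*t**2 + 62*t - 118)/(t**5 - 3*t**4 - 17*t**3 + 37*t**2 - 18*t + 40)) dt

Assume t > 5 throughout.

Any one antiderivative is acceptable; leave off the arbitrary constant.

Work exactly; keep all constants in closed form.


Step 1. Decompose ∫((-8*t**4 + 24*t**3 - 40*t**2 + 62*t - 118)/(t**5 - 3*t**4 - 17*t**3 + 37*t**2 - 18*t + 40)) dt by partial fractions, (-8*t**4 + 24*t**3 - 40*t**2 + 62*t - 118)/(t**5 - 3*t**4 - 17*t**3 + 37*t**2 - 18*t + 40) = -2/(t**2 + 1) - 5/(t + 4) + 1/(t - 2) - 4/(t - 5): now ∫(-4/(t - 5)) dt + ∫(1/(t - 2)) dt + ∫(-5/(t + 4)) dt + ∫(-2/(t**2 + 1)) dt.
Step 2. Evaluate the standard form [assuming t > -4]: now -5*log(t + 4) + ∫(-4/(t - 5)) dt + ∫(1/(t - 2)) dt + ∫(-2/(t**2 + 1)) dt.
Step 3. Evaluate the standard form [assuming t > 5]: now -4*log(t - 5) - 5*log(t + 4) + ∫(1/(t - 2)) dt + ∫(-2/(t**2 + 1)) dt.
Step 4. Evaluate the standard form [assuming t > 2]: now -4*log(t - 5) + log(t - 2) - 5*log(t + 4) + ∫(-2/(t**2 + 1)) dt.
Step 5. Evaluate the standard form: now -4*log(t - 5) + log(t - 2) - 5*log(t + 4) - 2*atan(t).
Answer: -4*log(t - 5) + log(t - 2) - 5*log(t + 4) - 2*atan(t).


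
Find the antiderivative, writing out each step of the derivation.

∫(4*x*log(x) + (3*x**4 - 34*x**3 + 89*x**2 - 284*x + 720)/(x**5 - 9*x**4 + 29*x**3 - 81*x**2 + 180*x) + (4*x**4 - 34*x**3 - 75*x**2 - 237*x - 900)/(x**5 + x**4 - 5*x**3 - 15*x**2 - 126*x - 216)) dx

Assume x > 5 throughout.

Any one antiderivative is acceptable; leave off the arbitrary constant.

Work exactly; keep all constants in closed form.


Step 1. Rewrite: now ∫(4*x*log(x)) dx + ∫((3*x**4 - 34*x**3 + 89*x**2 - 284*x + 720)/(x**5 - 9*x**4 + 29*x**3 - 81*x**2 + 180*x)) dx + ∫((4*x**4 - 34*x**3 - 75*x**2 - 237*x - 900)/(x**5 + x**4 - 5*x**3 - 15*x**2 - 126*x - 216)) dx.
Step 2. Decompose ∫((4*x**4 - 34*x**3 - 75*x**2 - 237*x - 900)/(x**5 + x**4 - 5*x**3 - 15*x**2 - 126*x - 216)) dx by partial fractions, (4*x**4 - 34*x**3 - 75*x**2 - 237*x - 900)/(x**5 + x**4 - 5*x**3 - 15*x**2 - 126*x - 216) = -3/(x**2 + 9) + 3/(x + 3) + 5/(x + 2) - 4/(x - 4): now ∫(4*x*log(x)) dx + ∫((3*x**4 - 34*x**3 + 89*x**2 - 284*x + 720)/(x**5 - 9*x**4 + 29*x**3 - 81*x**2 + 180*x)) dx + ∫(-4/(x - 4)) dx + ∫(5/(x + 2)) dx + ∫(3/(x + 3)) dx + ∫(-3/(x**2 + 9)) dx.
Step 3. Evaluate the standard form [assuming x > -2]: now 5*log(x + 2) + ∫(4*x*log(x)) dx + ∫((3*x**4 - 34*x**3 + 89*x**2 - 284*x + 720)/(x**5 - 9*x**4 + 29*x**3 - 81*x**2 + 180*x)) dx + ∫(-4/(x - 4)) dx + ∫(3/(x + 3)) dx + ∫(-3/(x**2 + 9)) dx.
Step 4. Evaluate the standard form [assuming x > 4]: now -4*log(x - 4) + 5*log(x + 2) + ∫(4*x*log(x)) dx + ∫((3*x**4 - 34*x**3 + 89*x**2 - 284*x + 720)/(x**5 - 9*x**4 + 29*x**3 - 81*x**2 + 180*x)) dx + ∫(3/(x + 3)) dx + ∫(-3/(x**2 + 9)) dx.
Step 5. Evaluate the standard form [assuming x > -3]: now -4*log(x - 4) + 5*log(x + 2) + 3*log(x + 3) + ∫(4*x*log(x)) dx + ∫((3*x**4 - 34*x**3 + 89*x**2 - 284*x + 720)/(x**5 - 9*x**4 + 29*x**3 - 81*x**2 + 180*x)) dx + ∫(-3/(x**2 + 9)) dx.
Step 6. Evaluate the standard form: now -4*log(x - 4) + 5*log(x + 2) + 3*log(x + 3) - atan(x/3) + ∫(4*x*log(x)) dx + ∫((3*x**4 - 34*x**3 + 89*x**2 - 284*x + 720)/(x**5 - 9*x**4 + 29*x**3 - 81*x**2 + 180*x)) dx.
Step 7. Integrate ∫(4*x*log(x)) dx by parts with u = log(x), dv = (4*x) dx, so v = 2*x**2 [assuming x > 0]: now 2*x**2*log(x) - 4*log(x - 4) + 5*log(x + 2) + 3*log(x + 3) - atan(x/3) + ∫(-2*x) dx + ∫((3*x**4 - 34*x**3 + 89*x**2 - 284*x + 720)/(x**5 - 9*x**4 + 29*x**3 - 81*x**2 + 180*x)) dx.
Step 8. Evaluate the standard form: now 2*x**2*log(x) - x**2 - 4*log(x - 4) + 5*log(x + 2) + 3*log(x + 3) - atan(x/3) + ∫((3*x**4 - 34*x**3 + 89*x**2 - 284*x + 720)/(x**5 - 9*x**4 + 29*x**3 - 81*x**2 + 180*x)) dx.
Step 9. Decompose ∫((3*x**4 - 34*x**3 + 89*x**2 - 284*x + 720)/(x**5 - 9*x**4 + 29*x**3 - 81*x**2 + 180*x)) dx by partial fractions, (3*x**4 - 34*x**3 + 89*x**2 - 284*x + 720)/(x**5 - 9*x**4 + 29*x**3 - 81*x**2 + 180*x) = 2/(x**2 + 9) + 4/(x - 4) - 5/(x - 5) + 4/x: now 2*x**2*log(x) - x**2 - 4*log(x - 4) + 5*log(x + 2) + 3*log(x + 3) - atan(x/3) + ∫(4/x) dx + ∫(-5/(x - 5)) dx + ∫(4/(x - 4)) dx + ∫(2/(x**2 + 9)) dx.
Step 10. Evaluate the standard form [assuming x > 4]: now 2*x**2*log(x) - x**2 + 5*log(x + 2) + 3*log(x + 3) - atan(x/3) + ∫(4/x) dx + ∫(-5/(x - 5)) dx + ∫(2/(x**2 + 9)) dx.
Step 11. Evaluate the standard form [assuming x > 0]: now 2*x**2*log(x) - x**2 + 4*log(x) + 5*log(x + 2) + 3*log(x + 3) - atan(x/3) + ∫(-5/(x - 5)) dx + ∫(2/(x**2 + 9)) dx.
Step 12. Evaluate the standard form [assuming x > 5]: now 2*x**2*log(x) - x**2 + 4*log(x) - 5*log(x - 5) + 5*log(x + 2) + 3*log(x + 3) - atan(x/3) + ∫(2/(x**2 + 9)) dx.
Step 13. Evaluate the standard form: now 2*x**2*log(x) - x**2 + 4*log(x) - 5*log(x - 5) + 5*log(x + 2) + 3*log(x + 3) - atan(x/3)/3.
Answer: 2*x**2*log(x) - x**2 + 4*log(x) - 5*log(x - 5) + 5*log(x + 2) + 3*log(x + 3) - atan(x/3)/3.


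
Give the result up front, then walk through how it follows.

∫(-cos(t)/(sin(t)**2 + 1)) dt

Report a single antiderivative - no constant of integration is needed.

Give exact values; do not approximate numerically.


The answer is -atan(sin(t)).
Step 1. Substitute u = sin(t), turning ∫(-cos(t)/(sin(t)**2 + 1)) dt into ∫(-1/(u**2 + 1)) du: now ∫(-1/(u**2 + 1)) du.
Step 2. Evaluate the standard form: now -atan(u).
Step 3. Substitute back u = sin(t): now -atan(sin(t)).
Answer: -atan(sin(t)).


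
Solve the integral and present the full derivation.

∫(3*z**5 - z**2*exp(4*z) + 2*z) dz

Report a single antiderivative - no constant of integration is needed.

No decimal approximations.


Step 1. Rewrite: now ∫(2*z) dz + ∫(3*z**5) dz + ∫(-z**2*exp(4*z)) dz.
Step 2. Integrate ∫(-z**2*exp(4*z)) dz by parts with u = z**2, dv = (-exp(4*z)) dz, so v = -exp(4*z)/4: now -z**2*exp(4*z)/4 + ∫(2*z) dz + ∫(3*z**5) dz + ∫(z*exp(4*z)/2) dz.
Step 3. Integrate ∫(z*exp(4*z)/2) dz by parts with u = z, dv = (exp(4*z)/2) dz, so v = exp(4*z)/8: now -z**2*exp(4*z)/4 + z*exp(4*z)/8 + ∫(2*z) dz + ∫(3*z**5) dz + ∫(-exp(4*z)/8) dz.
Step 4. Evaluate the standard form: now -z**2*exp(4*z)/4 + z*exp(4*z)/8 - exp(4*z)/32 + ∫(2*z) dz + ∫(3*z**5) dz.
Step 5. Evaluate the standard form: now -z**2*exp(4*z)/4 + z**2 + z*exp(4*z)/8 - exp(4*z)/32 + ∫(3*z**5) dz.
Step 6. Evaluate the standard form: now z**6/2 - z**2*exp(4*z)/4 + z**2 + z*exp(4*z)/8 - exp(4*z)/32.
Answer: z**6/2 - z**2*exp(4*z)/4 + z**2 + z*exp(4*z)/8 - exp(4*z)/32.


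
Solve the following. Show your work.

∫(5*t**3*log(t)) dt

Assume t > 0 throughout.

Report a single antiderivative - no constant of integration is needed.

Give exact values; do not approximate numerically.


Step 1. Integrate ∫(5*t**3*log(t)) dt by parts with u = log(t), dv = (5*t**3) dt, so v = 5*t**4/4 [assuming t > 0]: now 5*t**4*log(t)/4 + ∫(-5*t**3/4) dt.
Step 2. Evaluate the standard form: now 5*t**4*log(t)/4 - 5*t**4/16.
Answer: 5*t**4*log(t)/4 - 5*t**4/16.


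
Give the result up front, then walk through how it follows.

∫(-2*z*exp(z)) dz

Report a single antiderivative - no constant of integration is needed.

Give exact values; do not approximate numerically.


The answer is -2*z*exp(z) + 2*exp(z).
Step 1. Integrate ∫(-2*z*exp(z)) dz by parts with u = z, dv = (-2*exp(z)) dz, so v = -2*exp(z): now -2*z*exp(z) + ∫(2*exp(z)) dz.
Step 2. Evaluate the standard form: now -2*z*exp(z) + 2*exp(z).
Answer: -2*z*exp(z) + 2*exp(z).


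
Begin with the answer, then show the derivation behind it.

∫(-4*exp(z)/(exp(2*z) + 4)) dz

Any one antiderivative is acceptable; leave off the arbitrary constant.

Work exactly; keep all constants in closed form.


The answer is -2*atan(exp(z)/2).
Step 1. Substitute u = exp(z), turning ∫(-4*exp(z)/(exp(2*z) + 4)) dz into ∫(-4/(u**2 + 4)) du: now ∫(-4/(u**2 + 4)) du.
Step 2. Evaluate the standard form: now -2*atan(u/2).
Step 3. Substitute back u = exp(z): now -2*atan(exp(z)/2).
Answer: -2*atan(exp(z)/2).


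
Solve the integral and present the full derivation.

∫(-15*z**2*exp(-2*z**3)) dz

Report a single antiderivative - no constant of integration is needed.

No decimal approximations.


Step 1. Substitute u = z**3, turning ∫(-15*z**2*exp(-2*z**3)) dz into ∫(-5*exp(-2*u)) du: now ∫(-5*exp(-2*u)) du.
Step 2. Evaluate the standard form: now 5*exp(-2*u)/2.
Step 3. Substitute back u = z**3: now 5*exp(-2*z**3)/2.
Answer: 5*exp(-2*z**3)/2.


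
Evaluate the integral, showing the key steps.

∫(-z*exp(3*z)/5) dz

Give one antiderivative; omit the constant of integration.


Step 1. Integrate ∫(-z*exp(3*z)/5) dz by parts with u = z, dv = (-exp(3*z)/5) dz, so v = -exp(3*z)/15: now -z*exp(3*z)/15 + ∫(exp(3*z)/15) dz.
Step 2. Evaluate the standard form: now -z*exp(3*z)/15 + exp(3*z)/45.
Answer: -z*exp(3*z)/15 + exp(3*z)/45.


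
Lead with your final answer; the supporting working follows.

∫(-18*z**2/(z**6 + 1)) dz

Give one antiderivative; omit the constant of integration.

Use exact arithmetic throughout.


The answer is -6*atan(z**3).
Step 1. Substitute u = z**3, turning ∫(-18*z**2/(z**6 + 1)) dz into ∫(-6/(u**2 + 1)) du: now ∫(-6/(u**2 + 1)) du.
Step 2. Evaluate the standard form: now -6*atan(u).
Step 3. Substitute back u = z**3: now -6*atan(z**3).
Answer: -6*atan(z**3).


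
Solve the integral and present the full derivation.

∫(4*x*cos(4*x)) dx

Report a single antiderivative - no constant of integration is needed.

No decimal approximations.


Step 1. Integrate ∫(4*x*cos(4*x)) dx by parts with u = x, dv = (4*cos(4*x)) dx, so v = sin(4*x): now x*sin(4*x) + ∫(-sin(4*x)) dx.
Step 2. Evaluate the standard form: now x*sin(4*x) + cos(4*x)/4.
Answer: x*sin(4*x) + cos(4*x)/4.


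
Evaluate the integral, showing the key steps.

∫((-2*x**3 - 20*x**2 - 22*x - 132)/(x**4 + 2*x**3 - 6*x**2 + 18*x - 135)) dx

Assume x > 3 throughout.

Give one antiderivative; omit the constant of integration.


Step 1. Decompose ∫((-2*x**3 - 20*x**2 - 22*x - 132)/(x**4 + 2*x**3 - 6*x**2 + 18*x - 135)) dx by partial fractions, (-2*x**3 - 20*x**2 - 22*x - 132)/(x**4 + 2*x**3 - 6*x**2 + 18*x - 135) = -2/(x**2 + 9) + 1/(x + 5) - 3/(x - 3): now ∫(-3/(x - 3)) dx + ∫(1/(x + 5)) dx + ∫(-2/(x**2 + 9)) dx.
Step 2. Evaluate the standard form [assuming x > -5]: now log(x + 5) + ∫(-3/(x - 3)) dx + ∫(-2/(x**2 + 9)) dx.
Step 3. Evaluate the standard form [assuming x > 3]: now -3*log(x - 3) + log(x + 5) + ∫(-2/(x**2 + 9)) dx.
Step 4. Evaluate the standard form: now -3*log(x - 3) + log(x + 5) - 2*atan(x/3)/3.
Answer: -3*log(x - 3) + log(x + 5) - 2*atan(x/3)/3.


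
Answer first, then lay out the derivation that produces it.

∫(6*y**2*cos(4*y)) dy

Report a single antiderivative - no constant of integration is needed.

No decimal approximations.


The answer is 3*y**2*sin(4*y)/2 + 3*y*cos(4*y)/4 - 3*sin(4*y)/16.
Step 1. Integrate ∫(6*y**2*cos(4*y)) dy by parts with u = y**2, dv = (6*cos(4*y)) dy, so v = 3*sin(4*y)/2: now 3*y**2*sin(4*y)/2 + ∫(-3*y*sin(4*y)) dy.
Step 2. Integrate ∫(-3*y*sin(4*y)) dy by parts with u = y, dv = (-3*sin(4*y)) dy, so v = 3*cos(4*y)/4: now 3*y**2*sin(4*y)/2 + 3*y*cos(4*y)/4 + ∫(-3*cos(4*y)/4) dy.
Step 3. Evaluate the standard form: now 3*y**2*sin(4*y)/2 + 3*y*cos(4*y)/4 - 3*sin(4*y)/16.
Answer: 3*y**2*sin(4*y)/2 + 3*y*cos(4*y)/4 - 3*sin(4*y)/16.


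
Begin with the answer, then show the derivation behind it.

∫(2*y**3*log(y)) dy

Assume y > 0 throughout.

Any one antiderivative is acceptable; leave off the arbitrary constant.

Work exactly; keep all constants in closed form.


The answer is y**4*log(y)/2 - y**4/8.
Step 1. Integrate ∫(2*y**3*log(y)) dy by parts with u = log(y), dv = (2*y**3) dy, so v = y**4/2 [assuming y > 0]: now y**4*log(y)/2 + ∫(-y**3/2) dy.
Step 2. Evaluate the standard form: now y**4*log(y)/2 - y**4/8.
Answer: y**4*log(y)/2 - y**4/8.


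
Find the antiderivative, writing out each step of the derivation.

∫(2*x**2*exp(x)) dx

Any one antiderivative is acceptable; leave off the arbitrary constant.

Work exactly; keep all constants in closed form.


Step 1. Integrate ∫(2*x**2*exp(x)) dx by parts with u = x**2, dv = (2*exp(x)) dx, so v = 2*exp(x): now 2*x**2*exp(x) + ∫(-4*x*exp(x)) dx.
Step 2. Integrate ∫(-4*x*exp(x)) dx by parts with u = x, dv = (-4*exp(x)) dx, so v = -4*exp(x): now 2*x**2*exp(x) - 4*x*exp(x) + ∫(4*exp(x)) dx.
Step 3. Evaluate the standard form: now 2*x**2*exp(x) - 4*x*exp(x) + 4*exp(x).
Answer: 2*x**2*exp(x) - 4*x*exp(x) + 4*exp(x).


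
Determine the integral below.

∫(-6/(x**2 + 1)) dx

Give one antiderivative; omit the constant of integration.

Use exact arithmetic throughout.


Answer: -6*atan(x).


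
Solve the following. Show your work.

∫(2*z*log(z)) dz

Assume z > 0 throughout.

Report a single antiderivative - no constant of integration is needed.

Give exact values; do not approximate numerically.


Step 1. Integrate ∫(2*z*log(z)) dz by parts with u = log(z), dv = (2*z) dz, so v = z**2 [assuming z > 0]: now z**2*log(z) + ∫(-z) dz.
Step 2. Evaluate the standard form: now z**2*log(z) - z**2/2.
Answer: z**2*log(z) - z**2/2.


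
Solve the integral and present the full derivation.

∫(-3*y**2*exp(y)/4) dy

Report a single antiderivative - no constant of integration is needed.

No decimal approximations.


Step 1. Integrate ∫(-3*y**2*exp(y)/4) dy by parts with u = y**2, dv = (-3*exp(y)/4) dy, so v = -3*exp(y)/4: now -3*y**2*exp(y)/4 + ∫(3*y*exp(y)/2) dy.
Step 2. Integrate ∫(3*y*exp(y)/2) dy by parts with u = y, dv = (3*exp(y)/2) dy, so v = 3*exp(y)/2: now -3*y**2*exp(y)/4 + 3*y*exp(y)/2 + ∫(-3*exp(y)/2) dy.
Step 3. Evaluate the standard form: now -3*y**2*exp(y)/4 + 3*y*exp(y)/2 - 3*exp(y)/2.
Answer: -3*y**2*exp(y)/4 + 3*y*exp(y)/2 - 3*exp(y)/2.


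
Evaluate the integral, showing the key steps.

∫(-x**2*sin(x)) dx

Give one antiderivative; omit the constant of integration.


Step 1. Integrate ∫(-x**2*sin(x)) dx by parts with u = x**2, dv = (-sin(x)) dx, so v = cos(x): now x**2*cos(x) + ∫(-2*x*cos(x)) dx.
Step 2. Integrate ∫(-2*x*cos(x)) dx by parts with u = x, dv = (-2*cos(x)) dx, so v = -2*sin(x): now x**2*cos(x) - 2*x*sin(x) + ∫(2*sin(x)) dx.
Step 3. Evaluate the standard form: now x**2*cos(x) - 2*x*sin(x) - 2*cos(x).
Answer: x**2*cos(x) - 2*x*sin(x) - 2*cos(x).


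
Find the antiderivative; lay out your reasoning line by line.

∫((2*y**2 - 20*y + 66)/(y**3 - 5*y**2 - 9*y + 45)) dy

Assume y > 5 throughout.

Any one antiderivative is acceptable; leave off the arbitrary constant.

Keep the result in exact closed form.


Step 1. Decompose ∫((2*y**2 - 20*y + 66)/(y**3 - 5*y**2 - 9*y + 45)) dy by partial fractions, (2*y**2 - 20*y + 66)/(y**3 - 5*y**2 - 9*y + 45) = 3/(y + 3) - 2/(y - 3) + 1/(y - 5): now ∫(1/(y - 5)) dy + ∫(-2/(y - 3)) dy + ∫(3/(y + 3)) dy.
Step 2. Evaluate the standard form [assuming y > 3]: now -2*log(y - 3) + ∫(1/(y - 5)) dy + ∫(3/(y + 3)) dy.
Step 3. Evaluate the standard form [assuming y > 5]: now log(y - 5) - 2*log(y - 3) + ∫(3/(y + 3)) dy.
Step 4. Evaluate the standard form [assuming y > -3]: now log(y - 5) - 2*log(y - 3) + 3*log(y + 3).
Answer: log(y - 5) - 2*log(y - 3) + 3*log(y + 3).


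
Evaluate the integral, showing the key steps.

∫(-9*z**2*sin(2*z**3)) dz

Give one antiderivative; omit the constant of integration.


Step 1. Substitute u = z**3, turning ∫(-9*z**2*sin(2*z**3)) dz into ∫(-3*sin(2*u)) du: now ∫(-3*sin(2*u)) du.
Step 2. Evaluate the standard form: now 3*cos(2*u)/2.
Step 3. Substitute back u = z**3: now 3*cos(2*z**3)/2.
Answer: 3*cos(2*z**3)/2.


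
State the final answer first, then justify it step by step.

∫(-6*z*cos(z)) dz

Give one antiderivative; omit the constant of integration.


The answer is -6*z*sin(z) - 6*cos(z).
Step 1. Integrate ∫(-6*z*cos(z)) dz by parts with u = z, dv = (-6*cos(z)) dz, so v = -6*sin(z): now -6*z*sin(z) + ∫(6*sin(z)) dz.
Step 2. Evaluate the standard form: now -6*z*sin(z) - 6*cos(z).
Answer: -6*z*sin(z) - 6*cos(z).


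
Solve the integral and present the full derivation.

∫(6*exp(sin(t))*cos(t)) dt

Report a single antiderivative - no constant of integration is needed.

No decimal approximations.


Step 1. Substitute u = sin(t), turning ∫(6*exp(sin(t))*cos(t)) dt into ∫(6*exp(u)) du: now ∫(6*exp(u)) du.
Step 2. Evaluate the standard form: now 6*exp(u).
Step 3. Substitute back u = sin(t): now 6*exp(sin(t)).
Answer: 6*exp(sin(t)).


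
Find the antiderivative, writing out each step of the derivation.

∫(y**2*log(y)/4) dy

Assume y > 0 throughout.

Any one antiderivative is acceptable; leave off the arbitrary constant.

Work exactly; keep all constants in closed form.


Step 1. Integrate ∫(y**2*log(y)/4) dy by parts with u = log(y), dv = (y**2/4) dy, so v = y**3/12 [assuming y > 0]: now y**3*log(y)/12 + ∫(-y**2/12) dy.
Step 2. Evaluate the standard form: now y**3*log(y)/12 - y**3/36.
Answer: y**3*log(y)/12 - y**3/36.


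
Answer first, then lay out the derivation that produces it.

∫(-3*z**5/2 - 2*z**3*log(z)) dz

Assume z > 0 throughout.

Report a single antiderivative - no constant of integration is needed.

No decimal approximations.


The answer is -z**6/4 - z**4*log(z)/2 + z**4/8.
Step 1. Rewrite: now ∫(-3*z**5/2) dz + ∫(-2*z**3*log(z)) dz.
Step 2. Integrate ∫(-2*z**3*log(z)) dz by parts with u = log(z), dv = (-2*z**3) dz, so v = -z**4/2 [assuming z > 0]: now -z**4*log(z)/2 + ∫(z**3/2) dz + ∫(-3*z**5/2) dz.
Step 3. Evaluate the standard form: now -z**4*log(z)/2 + z**4/8 + ∫(-3*z**5/2) dz.
Step 4. Evaluate the standard form: now -z**6/4 - z**4*log(z)/2 + z**4/8.
Answer: -z**6/4 - z**4*log(z)/2 + z**4/8.


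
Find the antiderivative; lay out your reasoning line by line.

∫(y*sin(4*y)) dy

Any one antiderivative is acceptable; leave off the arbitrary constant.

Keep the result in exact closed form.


Step 1. Integrate ∫(y*sin(4*y)) dy by parts with u = y, dv = (sin(4*y)) dy, so v = -cos(4*y)/4: now -y*cos(4*y)/4 + ∫(cos(4*y)/4) dy.
Step 2. Evaluate the standard form: now -y*cos(4*y)/4 + sin(4*y)/16.
Answer: -y*cos(4*y)/4 + sin(4*y)/16.


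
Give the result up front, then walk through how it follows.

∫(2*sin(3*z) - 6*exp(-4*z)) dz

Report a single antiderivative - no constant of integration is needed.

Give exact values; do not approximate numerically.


The answer is -2*cos(3*z)/3 + 3*exp(-4*z)/2.
Step 1. Rewrite: now ∫(-6*exp(-4*z)) dz + ∫(2*sin(3*z)) dz.
Step 2. Evaluate the standard form: now ∫(2*sin(3*z)) dz + 3*exp(-4*z)/2.
Step 3. Evaluate the standard form: now -2*cos(3*z)/3 + 3*exp(-4*z)/2.
Answer: -2*cos(3*z)/3 + 3*exp(-4*z)/2.


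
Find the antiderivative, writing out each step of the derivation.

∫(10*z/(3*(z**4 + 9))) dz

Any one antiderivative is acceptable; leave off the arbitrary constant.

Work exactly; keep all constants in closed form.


Step 1. Substitute u = z**2, turning ∫(10*z/(3*(z**4 + 9))) dz into ∫(5/(3*(u**2 + 9))) du: now ∫(5/(3*(u**2 + 9))) du.
Step 2. Evaluate the standard form: now 5*atan(u/3)/9.
Step 3. Substitute back u = z**2: now 5*atan(z**2/3)/9.
Answer: 5*atan(z**2/3)/9.


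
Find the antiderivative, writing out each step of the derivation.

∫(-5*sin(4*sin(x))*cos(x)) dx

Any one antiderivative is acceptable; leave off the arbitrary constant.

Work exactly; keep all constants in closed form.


Step 1. Substitute u = sin(x), turning ∫(-5*sin(4*sin(x))*cos(x)) dx into ∫(-5*sin(4*u)) du: now ∫(-5*sin(4*u)) du.
Step 2. Evaluate the standard form: now 5*cos(4*u)/4.
Step 3. Substitute back u = sin(x): now 5*cos(4*sin(x))/4.
Answer: 5*cos(4*sin(x))/4.


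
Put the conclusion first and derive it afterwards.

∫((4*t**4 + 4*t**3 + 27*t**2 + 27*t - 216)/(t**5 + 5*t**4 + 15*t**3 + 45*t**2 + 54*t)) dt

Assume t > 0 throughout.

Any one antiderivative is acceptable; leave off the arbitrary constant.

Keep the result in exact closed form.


The answer is -4*log(t) + 5*log(t + 2) + 3*log(t + 3) + atan(t/3).
Step 1. Decompose ∫((4*t**4 + 4*t**3 + 27*t**2 + 27*t - 216)/(t**5 + 5*t**4 + 15*t**3 + 45*t**2 + 54*t)) dt by partial fractions, (4*t**4 + 4*t**3 + 27*t**2 + 27*t - 216)/(t**5 + 5*t**4 + 15*t**3 + 45*t**2 + 54*t) = 3/(t**2 + 9) + 3/(t + 3) + 5/(t + 2) - 4/t: now ∫(-4/t) dt + ∫(5/(t + 2)) dt + ∫(3/(t + 3)) dt + ∫(3/(t**2 + 9)) dt.
Step 2. Evaluate the standard form [assuming t > 0]: now -4*log(t) + ∫(5/(t + 2)) dt + ∫(3/(t + 3)) dt + ∫(3/(t**2 + 9)) dt.
Step 3. Evaluate the standard form [assuming t > -2]: now -4*log(t) + 5*log(t + 2) + ∫(3/(t + 3)) dt + ∫(3/(t**2 + 9)) dt.
Step 4. Evaluate the standard form [assuming t > -3]: now -4*log(t) + 5*log(t + 2) + 3*log(t + 3) + ∫(3/(t**2 + 9)) dt.
Step 5. Evaluate the standard form: now -4*log(t) + 5*log(t + 2) + 3*log(t + 3) + atan(t/3).
Answer: -4*log(t) + 5*log(t + 2) + 3*log(t + 3) + atan(t/3).


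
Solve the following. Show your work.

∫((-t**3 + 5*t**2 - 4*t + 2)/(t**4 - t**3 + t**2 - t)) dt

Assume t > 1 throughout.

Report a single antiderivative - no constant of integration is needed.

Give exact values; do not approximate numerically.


Step 1. Decompose ∫((-t**3 + 5*t**2 - 4*t + 2)/(t**4 - t**3 + t**2 - t)) dt by partial fractions, (-t**3 + 5*t**2 - 4*t + 2)/(t**4 - t**3 + t**2 - t) = 3/(t**2 + 1) + 1/(t - 1) - 2/t: now ∫(-2/t) dt + ∫(1/(t - 1)) dt + ∫(3/(t**2 + 1)) dt.
Step 2. Evaluate the standard form [assuming t > 0]: now -2*log(t) + ∫(1/(t - 1)) dt + ∫(3/(t**2 + 1)) dt.
Step 3. Evaluate the standard form [assuming t > 1]: now -2*log(t) + log(t - 1) + ∫(3/(t**2 + 1)) dt.
Step 4. Evaluate the standard form: now -2*log(t) + log(t - 1) + 3*atan(t).
Answer: -2*log(t) + log(t - 1) + 3*atan(t).


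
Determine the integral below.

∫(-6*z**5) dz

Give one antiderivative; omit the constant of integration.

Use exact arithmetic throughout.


Answer: -z**6.


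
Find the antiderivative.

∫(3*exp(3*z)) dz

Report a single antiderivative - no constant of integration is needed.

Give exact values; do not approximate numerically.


Answer: exp(3*z).


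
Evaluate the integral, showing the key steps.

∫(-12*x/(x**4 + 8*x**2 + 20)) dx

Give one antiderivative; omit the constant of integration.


Step 1. Substitute u = x**2 + 4, turning ∫(-12*x/(x**4 + 8*x**2 + 20)) dx into ∫(-6/(u**2 + 4)) du: now ∫(-6/(u**2 + 4)) du.
Step 2. Evaluate the standard form: now -3*atan(u/2).
Step 3. Substitute back u = x**2 + 4: now -3*atan(x**2/2 + 2).
Answer: -3*atan(x**2/2 + 2).


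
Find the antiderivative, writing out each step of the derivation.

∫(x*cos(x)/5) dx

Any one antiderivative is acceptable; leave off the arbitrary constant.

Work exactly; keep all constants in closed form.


Step 1. Integrate ∫(x*cos(x)/5) dx by parts with u = x, dv = (cos(x)/5) dx, so v = sin(x)/5: now x*sin(x)/5 + ∫(-sin(x)/5) dx.
Step 2. Evaluate the standard form: now x*sin(x)/5 + cos(x)/5.
Answer: x*sin(x)/5 + cos(x)/5.


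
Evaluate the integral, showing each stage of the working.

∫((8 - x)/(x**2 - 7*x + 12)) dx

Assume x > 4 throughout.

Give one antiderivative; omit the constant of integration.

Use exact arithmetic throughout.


Step 1. Decompose ∫((8 - x)/(x**2 - 7*x + 12)) dx by partial fractions, (8 - x)/(x**2 - 7*x + 12) = -5/(x - 3) + 4/(x - 4): now ∫(4/(x - 4)) dx + ∫(-5/(x - 3)) dx.
Step 2. Evaluate the standard form [assuming x > 3]: now -5*log(x - 3) + ∫(4/(x - 4)) dx.
Step 3. Evaluate the standard form [assuming x > 4]: now 4*log(x - 4) - 5*log(x - 3).
Answer: 4*log(x - 4) - 5*log(x - 3).


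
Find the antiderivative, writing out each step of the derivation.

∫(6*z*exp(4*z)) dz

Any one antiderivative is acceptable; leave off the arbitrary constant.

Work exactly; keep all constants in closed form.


Step 1. Integrate ∫(6*z*exp(4*z)) dz by parts with u = z, dv = (6*exp(4*z)) dz, so v = 3*exp(4*z)/2: now 3*z*exp(4*z)/2 + ∫(-3*exp(4*z)/2) dz.
Step 2. Evaluate the standard form: now 3*z*exp(4*z)/2 - 3*exp(4*z)/8.
Answer: 3*z*exp(4*z)/2 - 3*exp(4*z)/8.


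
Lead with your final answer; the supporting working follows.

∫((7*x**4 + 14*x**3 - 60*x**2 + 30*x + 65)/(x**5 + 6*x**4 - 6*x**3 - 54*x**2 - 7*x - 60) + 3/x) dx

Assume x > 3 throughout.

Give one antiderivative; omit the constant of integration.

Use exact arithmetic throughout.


The answer is 3*log(x) + log(x - 3) + log(x + 4) + 5*log(x + 5) - 2*atan(x).
Step 1. Rewrite: now ∫(3/x) dx + ∫((7*x**4 + 14*x**3 - 60*x**2 + 30*x + 65)/(x**5 + 6*x**4 - 6*x**3 - 54*x**2 - 7*x - 60)) dx.
Step 2. Decompose ∫((7*x**4 + 14*x**3 - 60*x**2 + 30*x + 65)/(x**5 + 6*x**4 - 6*x**3 - 54*x**2 - 7*x - 60)) dx by partial fractions, (7*x**4 + 14*x**3 - 60*x**2 + 30*x + 65)/(x**5 + 6*x**4 - 6*x**3 - 54*x**2 - 7*x - 60) = -2/(x**2 + 1) + 5/(x + 5) + 1/(x + 4) + 1/(x - 3): now ∫(3/x) dx + ∫(1/(x - 3)) dx + ∫(1/(x + 4)) dx + ∫(5/(x + 5)) dx + ∫(-2/(x**2 + 1)) dx.
Step 3. Evaluate the standard form [assuming x > -5]: now 5*log(x + 5) + ∫(3/x) dx + ∫(1/(x - 3)) dx + ∫(1/(x + 4)) dx + ∫(-2/(x**2 + 1)) dx.
Step 4. Evaluate the standard form [assuming x > 3]: now log(x - 3) + 5*log(x + 5) + ∫(3/x) dx + ∫(1/(x + 4)) dx + ∫(-2/(x**2 + 1)) dx.
Step 5. Evaluate the standard form [assuming x > -4]: now log(x - 3) + log(x + 4) + 5*log(x + 5) + ∫(3/x) dx + ∫(-2/(x**2 + 1)) dx.
Step 6. Evaluate the standard form: now log(x - 3) + log(x + 4) + 5*log(x + 5) - 2*atan(x) + ∫(3/x) dx.
Step 7. Evaluate the standard form [assuming x > 0]: now 3*log(x) + log(x - 3) + log(x + 4) + 5*log(x + 5) - 2*atan(x).
Answer: 3*log(x) + log(x - 3) + log(x + 4) + 5*log(x + 5) - 2*atan(x).


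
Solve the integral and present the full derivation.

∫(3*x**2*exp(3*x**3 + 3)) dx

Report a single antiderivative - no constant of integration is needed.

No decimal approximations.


Step 1. Substitute u = x**3 + 1, turning ∫(3*x**2*exp(3*x**3 + 3)) dx into ∫(exp(3*u)) du: now ∫(exp(3*u)) du.
Step 2. Evaluate the standard form: now exp(3*u)/3.
Step 3. Substitute back u = x**3 + 1: now exp(3*x**3 + 3)/3.
Answer: exp(3*x**3 + 3)/3.


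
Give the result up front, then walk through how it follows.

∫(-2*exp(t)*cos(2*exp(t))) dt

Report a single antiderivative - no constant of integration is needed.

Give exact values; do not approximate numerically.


The answer is -sin(2*exp(t)).
Step 1. Substitute u = exp(t), turning ∫(-2*exp(t)*cos(2*exp(t))) dt into ∫(-2*cos(2*u)) du: now ∫(-2*cos(2*u)) du.
Step 2. Evaluate the standard form: now -sin(2*u).
Step 3. Substitute back u = exp(t): now -sin(2*exp(t)).
Answer: -sin(2*exp(t)).


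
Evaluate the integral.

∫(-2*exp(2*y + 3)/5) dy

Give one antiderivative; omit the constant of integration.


Answer: -exp(2*y + 3)/5.


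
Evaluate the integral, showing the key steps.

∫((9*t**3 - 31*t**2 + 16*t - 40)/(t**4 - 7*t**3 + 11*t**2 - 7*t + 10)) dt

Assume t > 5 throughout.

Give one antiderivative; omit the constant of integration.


Step 1. Decompose ∫((9*t**3 - 31*t**2 + 16*t - 40)/(t**4 - 7*t**3 + 11*t**2 - 7*t + 10)) dt by partial fractions, (9*t**3 - 31*t**2 + 16*t - 40)/(t**4 - 7*t**3 + 11*t**2 - 7*t + 10) = -1/(t**2 + 1) + 4/(t - 2) + 5/(t - 5): now ∫(5/(t - 5)) dt + ∫(4/(t - 2)) dt + ∫(-1/(t**2 + 1)) dt.
Step 2. Evaluate the standard form [assuming t > 2]: now 4*log(t - 2) + ∫(5/(t - 5)) dt + ∫(-1/(t**2 + 1)) dt.
Step 3. Evaluate the standard form [assuming t > 5]: now 5*log(t - 5) + 4*log(t - 2) + ∫(-1/(t**2 + 1)) dt.
Step 4. Evaluate the standard form: now 5*log(t - 5) + 4*log(t - 2) - atan(t).
Answer: 5*log(t - 5) + 4*log(t - 2) - atan(t).


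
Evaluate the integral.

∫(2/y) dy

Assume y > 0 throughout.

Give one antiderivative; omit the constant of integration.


Answer: 2*log(y).


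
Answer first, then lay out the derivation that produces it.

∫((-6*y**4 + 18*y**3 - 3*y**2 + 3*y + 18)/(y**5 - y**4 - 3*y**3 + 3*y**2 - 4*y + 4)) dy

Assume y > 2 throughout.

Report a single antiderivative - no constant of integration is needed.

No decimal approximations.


The answer is 3*log(y - 2) - 5*log(y - 1) - 4*log(y + 2) + 3*atan(y).
Step 1. Decompose ∫((-6*y**4 + 18*y**3 - 3*y**2 + 3*y + 18)/(y**5 - y**4 - 3*y**3 + 3*y**2 - 4*y + 4)) dy by partial fractions, (-6*y**4 + 18*y**3 - 3*y**2 + 3*y + 18)/(y**5 - y**4 - 3*y**3 + 3*y**2 - 4*y + 4) = 3/(y**2 + 1) - 4/(y + 2) - 5/(y - 1) + 3/(y - 2): now ∫(3/(y - 2)) dy + ∫(-5/(y - 1)) dy + ∫(-4/(y + 2)) dy + ∫(3/(y**2 + 1)) dy.
Step 2. Evaluate the standard form [assuming y > 2]: now 3*log(y - 2) + ∫(-5/(y - 1)) dy + ∫(-4/(y + 2)) dy + ∫(3/(y**2 + 1)) dy.
Step 3. Evaluate the standard form [assuming y > 1]: now 3*log(y - 2) - 5*log(y - 1) + ∫(-4/(y + 2)) dy + ∫(3/(y**2 + 1)) dy.
Step 4. Evaluate the standard form [assuming y > -2]: now 3*log(y - 2) - 5*log(y - 1) - 4*log(y + 2) + ∫(3/(y**2 + 1)) dy.
Step 5. Evaluate the standard form: now 3*log(y - 2) - 5*log(y - 1) - 4*log(y + 2) + 3*atan(y).
Answer: 3*log(y - 2) - 5*log(y - 1) - 4*log(y + 2) + 3*atan(y).


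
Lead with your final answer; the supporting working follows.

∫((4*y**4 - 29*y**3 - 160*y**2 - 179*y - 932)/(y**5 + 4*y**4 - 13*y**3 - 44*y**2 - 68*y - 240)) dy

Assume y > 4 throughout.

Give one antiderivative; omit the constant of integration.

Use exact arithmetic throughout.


The answer is -4*log(y - 4) + 4*log(y + 3) + 4*log(y + 5) + 3*atan(y/2)/2.
Step 1. Decompose ∫((4*y**4 - 29*y**3 - 160*y**2 - 179*y - 932)/(y**5 + 4*y**4 - 13*y**3 - 44*y**2 - 68*y - 240)) dy by partial fractions, (4*y**4 - 29*y**3 - 160*y**2 - 179*y - 932)/(y**5 + 4*y**4 - 13*y**3 - 44*y**2 - 68*y - 240) = 3/(y**2 + 4) + 4/(y + 5) + 4/(y + 3) - 4/(y - 4): now ∫(-4/(y - 4)) dy + ∫(4/(y + 3)) dy + ∫(4/(y + 5)) dy + ∫(3/(y**2 + 4)) dy.
Step 2. Evaluate the standard form [assuming y > 4]: now -4*log(y - 4) + ∫(4/(y + 3)) dy + ∫(4/(y + 5)) dy + ∫(3/(y**2 + 4)) dy.
Step 3. Evaluate the standard form [assuming y > -5]: now -4*log(y - 4) + 4*log(y + 5) + ∫(4/(y + 3)) dy + ∫(3/(y**2 + 4)) dy.
Step 4. Evaluate the standard form [assuming y > -3]: now -4*log(y - 4) + 4*log(y + 3) + 4*log(y + 5) + ∫(3/(y**2 + 4)) dy.
Step 5. Evaluate the standard form: now -4*log(y - 4) + 4*log(y + 3) + 4*log(y + 5) + 3*atan(y/2)/2.
Answer: -4*log(y - 4) + 4*log(y + 3) + 4*log(y + 5) + 3*atan(y/2)/2.


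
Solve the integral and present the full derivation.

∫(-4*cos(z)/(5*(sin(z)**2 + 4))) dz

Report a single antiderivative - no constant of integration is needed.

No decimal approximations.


Step 1. Substitute u = sin(z), turning ∫(-4*cos(z)/(5*(sin(z)**2 + 4))) dz into ∫(-4/(5*(u**2 + 4))) du: now ∫(-4/(5*(u**2 + 4))) du.
Step 2. Evaluate the standard form: now -2*atan(u/2)/5.
Step 3. Substitute back u = sin(z): now -2*atan(sin(z)/2)/5.
Answer: -2*atan(sin(z)/2)/5.


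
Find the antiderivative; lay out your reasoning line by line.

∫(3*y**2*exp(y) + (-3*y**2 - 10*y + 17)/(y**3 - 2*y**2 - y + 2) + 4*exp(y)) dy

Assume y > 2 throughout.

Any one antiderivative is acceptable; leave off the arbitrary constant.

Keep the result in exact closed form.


Step 1. Rewrite: now ∫(3*y**2*exp(y)) dy + ∫((-3*y**2 - 10*y + 17)/(y**3 - 2*y**2 - y + 2)) dy + ∫(4*exp(y)) dy.
Step 2. Integrate ∫(3*y**2*exp(y)) dy by parts with u = y**2, dv = (3*exp(y)) dy, so v = 3*exp(y): now 3*y**2*exp(y) + ∫(-6*y*exp(y)) dy + ∫((-3*y**2 - 10*y + 17)/(y**3 - 2*y**2 - y + 2)) dy + ∫(4*exp(y)) dy.
Step 3. Integrate ∫(-6*y*exp(y)) dy by parts with u = y, dv = (-6*exp(y)) dy, so v = -6*exp(y): now 3*y**2*exp(y) - 6*y*exp(y) + ∫((-3*y**2 - 10*y + 17)/(y**3 - 2*y**2 - y + 2)) dy + ∫(4*exp(y)) dy + ∫(6*exp(y)) dy.
Step 4. Evaluate the standard form: now 3*y**2*exp(y) - 6*y*exp(y) + 6*exp(y) + ∫((-3*y**2 - 10*y + 17)/(y**3 - 2*y**2 - y + 2)) dy + ∫(4*exp(y)) dy.
Step 5. Decompose ∫((-3*y**2 - 10*y + 17)/(y**3 - 2*y**2 - y + 2)) dy by partial fractions, (-3*y**2 - 10*y + 17)/(y**3 - 2*y**2 - y + 2) = 4/(y + 1) - 2/(y - 1) - 5/(y - 2): now 3*y**2*exp(y) - 6*y*exp(y) + 6*exp(y) + ∫(-5/(y - 2)) dy + ∫(-2/(y - 1)) dy + ∫(4/(y + 1)) dy + ∫(4*exp(y)) dy.
Step 6. Evaluate the standard form [assuming y > -1]: now 3*y**2*exp(y) - 6*y*exp(y) + 6*exp(y) + 4*log(y + 1) + ∫(-5/(y - 2)) dy + ∫(-2/(y - 1)) dy + ∫(4*exp(y)) dy.
Step 7. Evaluate the standard form [assuming y > 2]: now 3*y**2*exp(y) - 6*y*exp(y) + 6*exp(y) - 5*log(y - 2) + 4*log(y + 1) + ∫(-2/(y - 1)) dy + ∫(4*exp(y)) dy.
Step 8. Evaluate the standard form [assuming y > 1]: now 3*y**2*exp(y) - 6*y*exp(y) + 6*exp(y) - 5*log(y - 2) - 2*log(y - 1) + 4*log(y + 1) + ∫(4*exp(y)) dy.
Step 9. Evaluate the standard form: now 3*y**2*exp(y) - 6*y*exp(y) + 10*exp(y) - 5*log(y - 2) - 2*log(y - 1) + 4*log(y + 1).
Answer: 3*y**2*exp(y) - 6*y*exp(y) + 10*exp(y) - 5*log(y - 2) - 2*log(y - 1) + 4*log(y + 1).


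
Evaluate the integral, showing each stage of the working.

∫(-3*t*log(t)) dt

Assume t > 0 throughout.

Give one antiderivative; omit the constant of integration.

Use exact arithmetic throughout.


Step 1. Integrate ∫(-3*t*log(t)) dt by parts with u = log(t), dv = (-3*t) dt, so v = -3*t**2/2 [assuming t > 0]: now -3*t**2*log(t)/2 + ∫(3*t/2) dt.
Step 2. Evaluate the standard form: now -3*t**2*log(t)/2 + 3*t**2/4.
Answer: -3*t**2*log(t)/2 + 3*t**2/4.


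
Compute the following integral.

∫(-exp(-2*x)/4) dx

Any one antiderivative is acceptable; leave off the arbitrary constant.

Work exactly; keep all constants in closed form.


Answer: exp(-2*x)/8.


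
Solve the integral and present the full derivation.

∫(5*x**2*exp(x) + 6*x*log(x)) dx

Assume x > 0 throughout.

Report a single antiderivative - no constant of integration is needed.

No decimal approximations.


Step 1. Rewrite: now ∫(6*x*log(x)) dx + ∫(5*x**2*exp(x)) dx.
Step 2. Integrate ∫(6*x*log(x)) dx by parts with u = log(x), dv = (6*x) dx, so v = 3*x**2 [assuming x > 0]: now 3*x**2*log(x) + ∫(-3*x) dx + ∫(5*x**2*exp(x)) dx.
Step 3. Evaluate the standard form: now 3*x**2*log(x) - 3*x**2/2 + ∫(5*x**2*exp(x)) dx.
Step 4. Integrate ∫(5*x**2*exp(x)) dx by parts with u = x**2, dv = (5*exp(x)) dx, so v = 5*exp(x): now 5*x**2*exp(x) + 3*x**2*log(x) - 3*x**2/2 + ∫(-10*x*exp(x)) dx.
Step 5. Integrate ∫(-10*x*exp(x)) dx by parts with u = x, dv = (-10*exp(x)) dx, so v = -10*exp(x): now 5*x**2*exp(x) + 3*x**2*log(x) - 3*x**2/2 - 10*x*exp(x) + ∫(10*exp(x)) dx.
Step 6. Evaluate the standard form: now 5*x**2*exp(x) + 3*x**2*log(x) - 3*x**2/2 - 10*x*exp(x) + 10*exp(x).
Answer: 5*x**2*exp(x) + 3*x**2*log(x) - 3*x**2/2 - 10*x*exp(x) + 10*exp(x).


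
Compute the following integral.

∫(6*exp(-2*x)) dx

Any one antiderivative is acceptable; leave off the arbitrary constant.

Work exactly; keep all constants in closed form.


Answer: -3*exp(-2*x).


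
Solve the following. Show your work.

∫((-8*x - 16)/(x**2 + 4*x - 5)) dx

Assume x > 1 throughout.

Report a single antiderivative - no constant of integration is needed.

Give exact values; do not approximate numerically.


Step 1. Decompose ∫((-8*x - 16)/(x**2 + 4*x - 5)) dx by partial fractions, (-8*x - 16)/(x**2 + 4*x - 5) = -4/(x + 5) - 4/(x - 1): now ∫(-4/(x - 1)) dx + ∫(-4/(x + 5)) dx.
Step 2. Evaluate the standard form [assuming x > -5]: now -4*log(x + 5) + ∫(-4/(x - 1)) dx.
Step 3. Evaluate the standard form [assuming x > 1]: now -4*log(x - 1) - 4*log(x + 5).
Answer: -4*log(x - 1) - 4*log(x + 5).


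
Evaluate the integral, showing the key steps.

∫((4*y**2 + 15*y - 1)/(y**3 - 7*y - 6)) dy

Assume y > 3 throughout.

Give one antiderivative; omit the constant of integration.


Step 1. Decompose ∫((4*y**2 + 15*y - 1)/(y**3 - 7*y - 6)) dy by partial fractions, (4*y**2 + 15*y - 1)/(y**3 - 7*y - 6) = -3/(y + 2) + 3/(y + 1) + 4/(y - 3): now ∫(4/(y - 3)) dy + ∫(3/(y + 1)) dy + ∫(-3/(y + 2)) dy.
Step 2. Evaluate the standard form [assuming y > -2]: now -3*log(y + 2) + ∫(4/(y - 3)) dy + ∫(3/(y + 1)) dy.
Step 3. Evaluate the standard form [assuming y > -1]: now 3*log(y + 1) - 3*log(y + 2) + ∫(4/(y - 3)) dy.
Step 4. Evaluate the standard form [assuming y > 3]: now 4*log(y - 3) + 3*log(y + 1) - 3*log(y + 2).
Answer: 4*log(y - 3) + 3*log(y + 1) - 3*log(y + 2).
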